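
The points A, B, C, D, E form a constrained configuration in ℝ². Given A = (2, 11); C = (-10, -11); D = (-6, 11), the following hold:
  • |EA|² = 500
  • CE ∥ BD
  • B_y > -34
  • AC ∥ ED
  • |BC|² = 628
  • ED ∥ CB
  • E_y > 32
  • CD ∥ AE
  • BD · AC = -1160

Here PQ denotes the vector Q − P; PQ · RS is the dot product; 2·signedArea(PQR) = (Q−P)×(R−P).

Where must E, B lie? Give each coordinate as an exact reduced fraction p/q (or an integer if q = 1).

1. E_x = 6  [AC ∥ ED ∩ CD ∥ AE]
2. E_y = 33  [AC ∥ ED ∩ CD ∥ AE]
   → E = (6, 33)
3. B_x = -22  [CE ∥ BD ∩ ED ∥ CB]
4. B_y = -33  [CE ∥ BD ∩ ED ∥ CB]
   → B = (-22, -33)

B = (-22, -33)
E = (6, 33)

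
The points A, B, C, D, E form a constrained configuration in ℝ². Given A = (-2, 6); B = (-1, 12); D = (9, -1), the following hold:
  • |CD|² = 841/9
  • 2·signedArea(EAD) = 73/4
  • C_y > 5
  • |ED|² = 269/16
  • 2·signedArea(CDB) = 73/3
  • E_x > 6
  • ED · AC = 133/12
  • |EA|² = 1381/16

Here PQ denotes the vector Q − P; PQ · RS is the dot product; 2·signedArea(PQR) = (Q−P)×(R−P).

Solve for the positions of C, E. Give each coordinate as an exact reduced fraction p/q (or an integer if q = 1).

1. C_x = 2  [line -13·x + -10·y + 248/3 = 0 ∩ |CD|² = 841/9]
2. C_y = 17/3  [line -13·x + -10·y + 248/3 = 0 ∩ |CD|² = 841/9]
   → C = (2, 17/3)
3. E_x = 13/2  [2·signedArea(EAD) = 73/4 ∩ ED · AC = 133/12]
4. E_y = 9/4  [2·signedArea(EAD) = 73/4 ∩ ED · AC = 133/12]
   → E = (13/2, 9/4)

C = (2, 17/3)
E = (13/2, 9/4)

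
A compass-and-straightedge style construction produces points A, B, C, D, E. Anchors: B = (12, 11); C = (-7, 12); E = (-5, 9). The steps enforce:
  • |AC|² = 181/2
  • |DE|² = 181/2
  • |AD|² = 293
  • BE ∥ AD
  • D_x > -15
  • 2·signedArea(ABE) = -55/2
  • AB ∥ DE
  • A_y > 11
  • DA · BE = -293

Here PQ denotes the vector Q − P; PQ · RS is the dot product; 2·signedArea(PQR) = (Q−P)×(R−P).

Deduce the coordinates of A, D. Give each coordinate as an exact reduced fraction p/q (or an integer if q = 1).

1. A_x = 5/2  [line 2·x + -17·y + 381/2 = 0 ∩ |AC|² = 181/2]
2. A_y = 23/2  [line 2·x + -17·y + 381/2 = 0 ∩ |AC|² = 181/2]
   → A = (5/2, 23/2)
3. D_x = -29/2  [AB ∥ DE ∩ BE ∥ AD]
4. D_y = 19/2  [AB ∥ DE ∩ BE ∥ AD]
   → D = (-29/2, 19/2)

A = (5/2, 23/2)
D = (-29/2, 19/2)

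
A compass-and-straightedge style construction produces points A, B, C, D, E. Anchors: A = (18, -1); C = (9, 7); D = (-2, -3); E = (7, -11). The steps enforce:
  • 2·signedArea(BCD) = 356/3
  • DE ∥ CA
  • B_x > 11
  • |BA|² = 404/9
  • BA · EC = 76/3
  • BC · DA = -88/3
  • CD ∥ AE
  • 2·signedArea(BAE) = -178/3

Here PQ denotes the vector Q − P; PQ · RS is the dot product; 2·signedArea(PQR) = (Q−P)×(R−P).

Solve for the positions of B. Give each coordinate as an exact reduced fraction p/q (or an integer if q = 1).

1. B_x = 34/3  [BC · DA = -88/3 ∩ BA · EC = 76/3]
2. B_y = -5/3  [BC · DA = -88/3 ∩ BA · EC = 76/3]
   → B = (34/3, -5/3)

B = (34/3, -5/3)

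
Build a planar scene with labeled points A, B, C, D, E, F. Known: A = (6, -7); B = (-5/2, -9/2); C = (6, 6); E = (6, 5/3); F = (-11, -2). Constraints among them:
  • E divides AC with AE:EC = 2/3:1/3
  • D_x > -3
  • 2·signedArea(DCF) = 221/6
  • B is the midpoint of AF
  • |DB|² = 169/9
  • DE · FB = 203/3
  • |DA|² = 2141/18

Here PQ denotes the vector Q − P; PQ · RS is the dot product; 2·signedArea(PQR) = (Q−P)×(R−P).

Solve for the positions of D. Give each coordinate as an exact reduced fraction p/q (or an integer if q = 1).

D = (-5/2, -1/6)

1. D_x = -5/2  [DE · FB = 203/3 ∩ 2·signedArea(DCF) = 221/6]
2. D_y = -1/6  [DE · FB = 203/3 ∩ 2·signedArea(DCF) = 221/6]
   → D = (-5/2, -1/6)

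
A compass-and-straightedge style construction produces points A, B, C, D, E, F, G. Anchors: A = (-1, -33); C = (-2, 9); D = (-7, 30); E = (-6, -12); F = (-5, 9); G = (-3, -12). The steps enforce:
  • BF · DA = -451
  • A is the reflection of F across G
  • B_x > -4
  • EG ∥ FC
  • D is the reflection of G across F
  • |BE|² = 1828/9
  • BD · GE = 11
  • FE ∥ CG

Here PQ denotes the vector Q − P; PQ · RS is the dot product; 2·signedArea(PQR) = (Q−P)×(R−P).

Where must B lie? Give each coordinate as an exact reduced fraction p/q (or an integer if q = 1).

B = (-10/3, 2)

1. B_x = -10/3  [BF · DA = -451 ∩ BD · GE = 11]
2. B_y = 2  [BF · DA = -451 ∩ BD · GE = 11]
   → B = (-10/3, 2)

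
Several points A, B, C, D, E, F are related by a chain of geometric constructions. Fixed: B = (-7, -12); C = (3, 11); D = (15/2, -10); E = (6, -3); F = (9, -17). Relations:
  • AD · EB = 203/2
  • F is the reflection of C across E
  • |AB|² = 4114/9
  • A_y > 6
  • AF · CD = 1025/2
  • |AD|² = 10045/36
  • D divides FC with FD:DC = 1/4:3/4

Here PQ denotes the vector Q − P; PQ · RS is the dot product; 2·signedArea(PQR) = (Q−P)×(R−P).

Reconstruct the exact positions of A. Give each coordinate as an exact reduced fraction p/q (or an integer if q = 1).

1. A_x = 4  [AF · CD = 1025/2 ∩ AD · EB = 203/2]
2. A_y = 19/3  [AF · CD = 1025/2 ∩ AD · EB = 203/2]
   → A = (4, 19/3)

A = (4, 19/3)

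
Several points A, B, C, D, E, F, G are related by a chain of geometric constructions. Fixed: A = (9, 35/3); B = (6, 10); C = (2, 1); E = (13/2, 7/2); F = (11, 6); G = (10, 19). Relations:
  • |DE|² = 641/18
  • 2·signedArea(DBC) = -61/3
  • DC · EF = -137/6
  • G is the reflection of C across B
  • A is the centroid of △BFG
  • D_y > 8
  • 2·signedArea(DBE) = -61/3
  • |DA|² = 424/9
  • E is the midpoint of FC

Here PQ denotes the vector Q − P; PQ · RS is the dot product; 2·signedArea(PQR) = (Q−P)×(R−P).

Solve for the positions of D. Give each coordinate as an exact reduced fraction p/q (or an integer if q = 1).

1. D_x = 3  [2·signedArea(DBC) = -61/3 ∩ 2·signedArea(DBE) = -61/3]
2. D_y = 25/3  [2·signedArea(DBC) = -61/3 ∩ 2·signedArea(DBE) = -61/3]
   → D = (3, 25/3)

D = (3, 25/3)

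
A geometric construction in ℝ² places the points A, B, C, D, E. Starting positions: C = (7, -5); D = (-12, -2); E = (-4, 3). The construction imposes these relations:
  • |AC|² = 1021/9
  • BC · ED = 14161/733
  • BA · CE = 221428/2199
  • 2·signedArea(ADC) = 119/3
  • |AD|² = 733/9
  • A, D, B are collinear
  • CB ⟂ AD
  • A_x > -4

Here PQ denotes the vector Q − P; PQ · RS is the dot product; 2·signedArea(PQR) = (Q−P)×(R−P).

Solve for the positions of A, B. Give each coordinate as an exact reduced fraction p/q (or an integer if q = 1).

A = (-3, -4/3)
B = (4893/733, -452/733)

1. A_x = -3  [line 3·x + 19·y + 103/3 = 0 ∩ |AD|² = 733/9]
2. A_y = -4/3  [line 3·x + 19·y + 103/3 = 0 ∩ |AD|² = 733/9]
   → A = (-3, -4/3)
3. B_x = 4893/733  [A, D, B are collinear ∩ CB ⟂ AD]
4. B_y = -452/733  [A, D, B are collinear ∩ CB ⟂ AD]
   → B = (4893/733, -452/733)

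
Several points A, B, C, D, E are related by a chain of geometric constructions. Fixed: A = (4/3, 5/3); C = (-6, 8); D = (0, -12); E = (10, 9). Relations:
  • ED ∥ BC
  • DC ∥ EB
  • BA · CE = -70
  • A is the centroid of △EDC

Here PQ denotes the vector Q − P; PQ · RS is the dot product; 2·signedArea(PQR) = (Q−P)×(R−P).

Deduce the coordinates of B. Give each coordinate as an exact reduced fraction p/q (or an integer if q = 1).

B = (4, 29)

1. B_x = 4  [ED ∥ BC ∩ DC ∥ EB]
2. B_y = 29  [ED ∥ BC ∩ DC ∥ EB]
   → B = (4, 29)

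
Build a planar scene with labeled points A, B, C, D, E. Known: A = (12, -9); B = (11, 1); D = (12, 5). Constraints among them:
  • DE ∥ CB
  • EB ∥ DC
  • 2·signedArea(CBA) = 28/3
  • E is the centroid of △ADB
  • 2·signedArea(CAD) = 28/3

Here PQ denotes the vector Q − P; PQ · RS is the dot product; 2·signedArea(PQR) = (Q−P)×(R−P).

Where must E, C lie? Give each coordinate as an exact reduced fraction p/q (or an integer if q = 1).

C = (34/3, 7)
E = (35/3, -1)

1. E_x = 35/3  [E is the centroid of △ADB]
2. E_y = -1  [E is the centroid of △ADB]
   → E = (35/3, -1)
3. C_x = 34/3  [DE ∥ CB ∩ EB ∥ DC]
4. C_y = 7  [DE ∥ CB ∩ EB ∥ DC]
   → C = (34/3, 7)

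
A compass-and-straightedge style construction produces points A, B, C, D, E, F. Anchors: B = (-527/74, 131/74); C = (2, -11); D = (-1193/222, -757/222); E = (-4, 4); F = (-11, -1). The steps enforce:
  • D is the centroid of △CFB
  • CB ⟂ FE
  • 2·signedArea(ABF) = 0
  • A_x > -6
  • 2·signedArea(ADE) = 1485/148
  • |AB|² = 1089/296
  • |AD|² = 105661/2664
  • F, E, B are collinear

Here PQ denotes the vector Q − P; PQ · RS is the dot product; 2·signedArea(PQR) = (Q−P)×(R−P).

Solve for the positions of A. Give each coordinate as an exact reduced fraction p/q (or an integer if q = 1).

A = (-823/148, 427/148)

1. A_x = -823/148  [2·signedArea(ABF) = 0 ∩ 2·signedArea(ADE) = 1485/148]
2. A_y = 427/148  [2·signedArea(ABF) = 0 ∩ 2·signedArea(ADE) = 1485/148]
   → A = (-823/148, 427/148)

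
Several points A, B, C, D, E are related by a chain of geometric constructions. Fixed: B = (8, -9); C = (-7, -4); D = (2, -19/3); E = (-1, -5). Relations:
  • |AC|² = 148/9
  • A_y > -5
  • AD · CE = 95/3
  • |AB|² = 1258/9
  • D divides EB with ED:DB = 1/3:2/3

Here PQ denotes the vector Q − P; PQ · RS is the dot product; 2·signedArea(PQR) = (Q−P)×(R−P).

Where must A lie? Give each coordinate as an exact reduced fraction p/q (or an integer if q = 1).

1. A_x = -3  [line -6·x + 1·y + -40/3 = 0 ∩ |AB|² = 1258/9]
2. A_y = -14/3  [line -6·x + 1·y + -40/3 = 0 ∩ |AB|² = 1258/9]
   → A = (-3, -14/3)

A = (-3, -14/3)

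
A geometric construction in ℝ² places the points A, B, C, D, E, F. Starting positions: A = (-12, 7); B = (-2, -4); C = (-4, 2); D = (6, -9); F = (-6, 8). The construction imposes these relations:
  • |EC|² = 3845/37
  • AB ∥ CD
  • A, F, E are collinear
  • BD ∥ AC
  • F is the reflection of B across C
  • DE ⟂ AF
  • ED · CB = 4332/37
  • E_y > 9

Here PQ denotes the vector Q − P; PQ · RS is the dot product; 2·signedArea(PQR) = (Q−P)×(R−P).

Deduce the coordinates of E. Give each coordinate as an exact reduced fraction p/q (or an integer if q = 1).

1. E_x = 108/37  [A, F, E are collinear ∩ DE ⟂ AF]
2. E_y = 351/37  [A, F, E are collinear ∩ DE ⟂ AF]
   → E = (108/37, 351/37)

E = (108/37, 351/37)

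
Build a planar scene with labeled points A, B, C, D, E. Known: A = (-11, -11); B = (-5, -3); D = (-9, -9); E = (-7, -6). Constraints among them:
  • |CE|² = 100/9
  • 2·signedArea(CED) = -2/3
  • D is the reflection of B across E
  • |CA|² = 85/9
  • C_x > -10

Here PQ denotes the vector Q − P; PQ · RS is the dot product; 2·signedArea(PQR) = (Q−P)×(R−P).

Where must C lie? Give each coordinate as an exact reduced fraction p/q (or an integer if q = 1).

C = (-9, -26/3)

1. C_x = -9  [line 3·x + -2·y + 29/3 = 0 ∩ |CA|² = 85/9]
2. C_y = -26/3  [line 3·x + -2·y + 29/3 = 0 ∩ |CA|² = 85/9]
   → C = (-9, -26/3)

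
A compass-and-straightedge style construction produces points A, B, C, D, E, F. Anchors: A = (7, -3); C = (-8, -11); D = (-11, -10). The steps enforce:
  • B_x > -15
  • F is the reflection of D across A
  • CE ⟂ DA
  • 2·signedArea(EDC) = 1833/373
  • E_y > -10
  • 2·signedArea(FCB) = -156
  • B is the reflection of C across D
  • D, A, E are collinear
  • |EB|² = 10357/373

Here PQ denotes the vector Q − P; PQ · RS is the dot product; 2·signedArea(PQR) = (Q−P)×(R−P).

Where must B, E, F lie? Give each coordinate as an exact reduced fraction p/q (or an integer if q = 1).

1. B_x = -14  [B is the reflection of C across D]
2. B_y = -9  [B is the reflection of C across D]
   → B = (-14, -9)
3. E_x = -3257/373  [D, A, E are collinear ∩ CE ⟂ DA]
4. E_y = -3401/373  [D, A, E are collinear ∩ CE ⟂ DA]
   → E = (-3257/373, -3401/373)
5. F_x = 25  [F is the reflection of D across A]
6. F_y = 4  [F is the reflection of D across A]
   → F = (25, 4)

B = (-14, -9)
E = (-3257/373, -3401/373)
F = (25, 4)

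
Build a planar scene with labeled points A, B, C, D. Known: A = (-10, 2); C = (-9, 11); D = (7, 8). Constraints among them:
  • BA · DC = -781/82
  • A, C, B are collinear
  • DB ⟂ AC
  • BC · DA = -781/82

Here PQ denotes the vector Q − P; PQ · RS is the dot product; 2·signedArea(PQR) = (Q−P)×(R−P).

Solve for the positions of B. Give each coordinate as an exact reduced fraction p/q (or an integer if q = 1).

B = (-749/82, 803/82)

1. B_x = -749/82  [A, C, B are collinear ∩ DB ⟂ AC]
2. B_y = 803/82  [A, C, B are collinear ∩ DB ⟂ AC]
   → B = (-749/82, 803/82)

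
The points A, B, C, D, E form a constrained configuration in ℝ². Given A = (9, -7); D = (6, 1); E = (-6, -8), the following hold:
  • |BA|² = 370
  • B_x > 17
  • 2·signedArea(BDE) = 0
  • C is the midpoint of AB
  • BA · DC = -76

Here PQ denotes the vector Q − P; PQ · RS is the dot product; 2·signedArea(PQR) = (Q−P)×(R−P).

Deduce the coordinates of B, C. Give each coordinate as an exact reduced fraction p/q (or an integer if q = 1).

1. B_x = 18  [line 9·x + -12·y + -42 = 0 ∩ |BA|² = 370]
2. B_y = 10  [line 9·x + -12·y + -42 = 0 ∩ |BA|² = 370]
   → B = (18, 10)
3. C_x = 27/2  [C is the midpoint of AB]
4. C_y = 3/2  [C is the midpoint of AB]
   → C = (27/2, 3/2)

B = (18, 10)
C = (27/2, 3/2)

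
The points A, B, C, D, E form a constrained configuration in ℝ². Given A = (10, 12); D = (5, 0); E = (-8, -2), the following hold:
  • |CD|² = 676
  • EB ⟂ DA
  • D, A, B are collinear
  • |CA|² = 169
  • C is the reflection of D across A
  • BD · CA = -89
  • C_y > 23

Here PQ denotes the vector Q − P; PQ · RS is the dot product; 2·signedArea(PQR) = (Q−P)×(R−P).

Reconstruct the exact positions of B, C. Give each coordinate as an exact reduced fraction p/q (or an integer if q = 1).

B = (400/169, -1068/169)
C = (15, 24)

1. B_x = 400/169  [D, A, B are collinear ∩ EB ⟂ DA]
2. B_y = -1068/169  [D, A, B are collinear ∩ EB ⟂ DA]
   → B = (400/169, -1068/169)
3. C_x = 15  [C is the reflection of D across A]
4. C_y = 24  [C is the reflection of D across A]
   → C = (15, 24)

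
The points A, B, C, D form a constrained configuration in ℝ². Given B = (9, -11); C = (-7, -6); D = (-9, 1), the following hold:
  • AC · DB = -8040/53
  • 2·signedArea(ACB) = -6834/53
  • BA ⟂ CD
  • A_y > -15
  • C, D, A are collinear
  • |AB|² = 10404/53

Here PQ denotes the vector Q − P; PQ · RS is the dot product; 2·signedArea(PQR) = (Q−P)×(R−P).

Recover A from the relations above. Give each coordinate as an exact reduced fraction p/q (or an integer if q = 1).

A = (-237/53, -787/53)

1. A_x = -237/53  [C, D, A are collinear ∩ BA ⟂ CD]
2. A_y = -787/53  [C, D, A are collinear ∩ BA ⟂ CD]
   → A = (-237/53, -787/53)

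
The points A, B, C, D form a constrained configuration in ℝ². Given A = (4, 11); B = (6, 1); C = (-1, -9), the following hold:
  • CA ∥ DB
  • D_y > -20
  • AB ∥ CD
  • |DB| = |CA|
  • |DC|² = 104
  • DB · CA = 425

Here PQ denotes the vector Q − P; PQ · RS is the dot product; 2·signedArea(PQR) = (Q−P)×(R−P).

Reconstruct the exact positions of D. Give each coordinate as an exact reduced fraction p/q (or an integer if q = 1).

D = (1, -19)

1. D_x = 1  [CA ∥ DB ∩ AB ∥ CD]
2. D_y = -19  [CA ∥ DB ∩ AB ∥ CD]
   → D = (1, -19)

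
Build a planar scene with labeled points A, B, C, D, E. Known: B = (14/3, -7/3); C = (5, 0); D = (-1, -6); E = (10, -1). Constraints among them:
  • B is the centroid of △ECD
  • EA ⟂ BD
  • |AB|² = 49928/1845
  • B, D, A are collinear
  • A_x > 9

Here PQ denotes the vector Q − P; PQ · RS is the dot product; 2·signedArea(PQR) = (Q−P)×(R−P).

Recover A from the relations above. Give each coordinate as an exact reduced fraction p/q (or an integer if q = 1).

1. A_x = 1852/205  [B, D, A are collinear ∩ EA ⟂ BD]
2. A_y = 101/205  [B, D, A are collinear ∩ EA ⟂ BD]
   → A = (1852/205, 101/205)

A = (1852/205, 101/205)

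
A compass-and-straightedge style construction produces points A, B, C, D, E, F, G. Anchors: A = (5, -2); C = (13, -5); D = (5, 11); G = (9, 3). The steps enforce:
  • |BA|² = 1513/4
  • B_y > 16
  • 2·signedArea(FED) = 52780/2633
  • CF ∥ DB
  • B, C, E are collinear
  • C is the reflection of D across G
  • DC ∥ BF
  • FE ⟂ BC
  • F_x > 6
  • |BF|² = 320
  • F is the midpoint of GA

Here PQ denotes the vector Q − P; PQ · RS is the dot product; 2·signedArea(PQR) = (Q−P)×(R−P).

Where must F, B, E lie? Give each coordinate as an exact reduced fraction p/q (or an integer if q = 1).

B = (-1, 33/2)
E = (22903/2633, 8457/5266)
F = (7, 1/2)

1. F_x = 7  [F is the midpoint of GA]
2. F_y = 1/2  [F is the midpoint of GA]
   → F = (7, 1/2)
3. B_x = -1  [DC ∥ BF ∩ CF ∥ DB]
4. B_y = 33/2  [DC ∥ BF ∩ CF ∥ DB]
   → B = (-1, 33/2)
5. E_x = 22903/2633  [B, C, E are collinear ∩ FE ⟂ BC]
6. E_y = 8457/5266  [B, C, E are collinear ∩ FE ⟂ BC]
   → E = (22903/2633, 8457/5266)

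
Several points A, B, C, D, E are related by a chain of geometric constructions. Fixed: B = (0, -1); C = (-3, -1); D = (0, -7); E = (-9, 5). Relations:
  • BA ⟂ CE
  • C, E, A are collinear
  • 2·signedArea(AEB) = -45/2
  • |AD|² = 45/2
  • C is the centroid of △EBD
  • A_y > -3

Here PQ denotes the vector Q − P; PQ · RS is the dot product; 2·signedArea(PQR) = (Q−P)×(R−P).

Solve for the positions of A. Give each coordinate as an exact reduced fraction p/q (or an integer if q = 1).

1. A_x = -3/2  [C, E, A are collinear ∩ BA ⟂ CE]
2. A_y = -5/2  [C, E, A are collinear ∩ BA ⟂ CE]
   → A = (-3/2, -5/2)

A = (-3/2, -5/2)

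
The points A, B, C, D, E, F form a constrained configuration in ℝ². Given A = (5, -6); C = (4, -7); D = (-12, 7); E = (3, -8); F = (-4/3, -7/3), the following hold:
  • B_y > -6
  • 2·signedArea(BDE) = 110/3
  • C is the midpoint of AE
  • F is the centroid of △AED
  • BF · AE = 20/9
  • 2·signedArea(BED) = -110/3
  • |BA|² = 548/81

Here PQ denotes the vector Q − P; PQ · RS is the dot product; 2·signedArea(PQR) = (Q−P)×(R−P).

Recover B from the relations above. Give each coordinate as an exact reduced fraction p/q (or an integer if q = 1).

B = (23/9, -46/9)

1. B_x = 23/9  [line -15·x + -15·y + -115/3 = 0 ∩ |BA|² = 548/81]
2. B_y = -46/9  [line -15·x + -15·y + -115/3 = 0 ∩ |BA|² = 548/81]
   → B = (23/9, -46/9)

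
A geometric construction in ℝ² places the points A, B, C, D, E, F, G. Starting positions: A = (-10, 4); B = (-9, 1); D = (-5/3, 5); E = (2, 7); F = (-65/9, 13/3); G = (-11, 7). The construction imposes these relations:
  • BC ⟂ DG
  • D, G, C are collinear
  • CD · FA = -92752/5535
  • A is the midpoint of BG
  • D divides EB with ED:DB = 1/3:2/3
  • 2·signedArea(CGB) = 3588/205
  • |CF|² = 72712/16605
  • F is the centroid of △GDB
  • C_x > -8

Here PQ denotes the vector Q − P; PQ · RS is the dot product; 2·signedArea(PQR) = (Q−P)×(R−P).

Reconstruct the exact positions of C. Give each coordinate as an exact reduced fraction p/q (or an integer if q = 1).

C = (-1611/205, 1297/205)

1. C_x = -1611/205  [D, G, C are collinear ∩ BC ⟂ DG]
2. C_y = 1297/205  [D, G, C are collinear ∩ BC ⟂ DG]
   → C = (-1611/205, 1297/205)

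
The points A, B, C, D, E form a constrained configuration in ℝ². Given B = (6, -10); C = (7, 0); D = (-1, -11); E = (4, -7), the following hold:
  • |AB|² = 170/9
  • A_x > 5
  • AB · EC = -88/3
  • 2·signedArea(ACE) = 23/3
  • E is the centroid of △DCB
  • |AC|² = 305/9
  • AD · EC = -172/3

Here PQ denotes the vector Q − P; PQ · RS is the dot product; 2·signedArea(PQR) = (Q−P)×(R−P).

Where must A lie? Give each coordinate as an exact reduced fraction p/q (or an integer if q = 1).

A = (17/3, -17/3)

1. A_x = 17/3  [AB · EC = -88/3 ∩ 2·signedArea(ACE) = 23/3]
2. A_y = -17/3  [AB · EC = -88/3 ∩ 2·signedArea(ACE) = 23/3]
   → A = (17/3, -17/3)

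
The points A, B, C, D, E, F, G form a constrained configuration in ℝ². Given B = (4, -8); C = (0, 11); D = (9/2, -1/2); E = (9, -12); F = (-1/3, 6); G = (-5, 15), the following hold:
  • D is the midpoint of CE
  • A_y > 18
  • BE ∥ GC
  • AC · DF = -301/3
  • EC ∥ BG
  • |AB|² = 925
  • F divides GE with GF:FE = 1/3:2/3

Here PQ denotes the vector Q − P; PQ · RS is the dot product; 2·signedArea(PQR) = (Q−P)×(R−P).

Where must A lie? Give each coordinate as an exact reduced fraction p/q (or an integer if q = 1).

1. A_x = -10  [line 29/6·x + -13/2·y + 1031/6 = 0 ∩ |AB|² = 925]
2. A_y = 19  [line 29/6·x + -13/2·y + 1031/6 = 0 ∩ |AB|² = 925]
   → A = (-10, 19)

A = (-10, 19)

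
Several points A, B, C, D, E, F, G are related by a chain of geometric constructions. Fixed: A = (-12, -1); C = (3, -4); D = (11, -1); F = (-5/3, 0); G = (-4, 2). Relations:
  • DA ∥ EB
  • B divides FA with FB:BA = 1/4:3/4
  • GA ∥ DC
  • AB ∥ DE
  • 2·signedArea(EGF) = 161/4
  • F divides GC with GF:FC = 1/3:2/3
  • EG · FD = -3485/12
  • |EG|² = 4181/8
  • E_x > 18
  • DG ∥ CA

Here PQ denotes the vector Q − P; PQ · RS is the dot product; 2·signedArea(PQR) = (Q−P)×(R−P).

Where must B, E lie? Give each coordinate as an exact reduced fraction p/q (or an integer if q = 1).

1. B_x = -17/4  [B divides FA with FB:BA = 1/4:3/4]
2. B_y = -1/4  [B divides FA with FB:BA = 1/4:3/4]
   → B = (-17/4, -1/4)
3. E_x = 75/4  [DA ∥ EB ∩ AB ∥ DE]
4. E_y = -1/4  [DA ∥ EB ∩ AB ∥ DE]
   → E = (75/4, -1/4)

B = (-17/4, -1/4)
E = (75/4, -1/4)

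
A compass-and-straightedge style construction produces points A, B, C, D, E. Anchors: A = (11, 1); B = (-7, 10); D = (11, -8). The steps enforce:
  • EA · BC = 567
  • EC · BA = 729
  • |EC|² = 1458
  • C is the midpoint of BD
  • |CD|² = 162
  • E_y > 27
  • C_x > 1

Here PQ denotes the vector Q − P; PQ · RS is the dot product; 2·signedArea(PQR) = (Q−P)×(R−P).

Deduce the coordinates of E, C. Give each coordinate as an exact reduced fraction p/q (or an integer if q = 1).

C = (2, 1)
E = (-25, 28)

1. C_x = 2  [C is the midpoint of BD]
2. C_y = 1  [C is the midpoint of BD]
   → C = (2, 1)
3. E_x = -25  [EC · BA = 729 ∩ EA · BC = 567]
4. E_y = 28  [EC · BA = 729 ∩ EA · BC = 567]
   → E = (-25, 28)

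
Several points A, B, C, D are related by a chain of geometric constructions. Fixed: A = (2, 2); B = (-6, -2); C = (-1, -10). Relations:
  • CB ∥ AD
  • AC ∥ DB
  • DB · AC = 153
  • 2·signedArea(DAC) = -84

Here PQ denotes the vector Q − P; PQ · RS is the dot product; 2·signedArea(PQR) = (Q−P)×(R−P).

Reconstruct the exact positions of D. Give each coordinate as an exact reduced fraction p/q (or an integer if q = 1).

1. D_x = -3  [AC ∥ DB ∩ CB ∥ AD]
2. D_y = 10  [AC ∥ DB ∩ CB ∥ AD]
   → D = (-3, 10)

D = (-3, 10)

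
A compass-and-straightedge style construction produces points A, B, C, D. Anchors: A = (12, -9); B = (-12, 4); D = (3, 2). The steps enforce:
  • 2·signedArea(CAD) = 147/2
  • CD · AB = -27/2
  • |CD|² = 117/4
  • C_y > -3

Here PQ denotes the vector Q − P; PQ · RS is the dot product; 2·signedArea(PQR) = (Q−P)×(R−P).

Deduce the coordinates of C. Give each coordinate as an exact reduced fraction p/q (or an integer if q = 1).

C = (0, -5/2)

1. C_x = 0  [2·signedArea(CAD) = 147/2 ∩ CD · AB = -27/2]
2. C_y = -5/2  [2·signedArea(CAD) = 147/2 ∩ CD · AB = -27/2]
   → C = (0, -5/2)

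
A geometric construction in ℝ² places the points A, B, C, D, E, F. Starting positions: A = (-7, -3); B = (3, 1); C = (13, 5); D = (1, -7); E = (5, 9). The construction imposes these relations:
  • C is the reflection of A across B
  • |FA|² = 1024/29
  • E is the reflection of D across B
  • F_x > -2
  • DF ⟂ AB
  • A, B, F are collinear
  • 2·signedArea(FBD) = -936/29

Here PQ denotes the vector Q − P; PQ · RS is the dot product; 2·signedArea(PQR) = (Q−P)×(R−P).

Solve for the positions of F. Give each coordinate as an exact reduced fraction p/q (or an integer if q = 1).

1. F_x = -43/29  [A, B, F are collinear ∩ DF ⟂ AB]
2. F_y = -23/29  [A, B, F are collinear ∩ DF ⟂ AB]
   → F = (-43/29, -23/29)

F = (-43/29, -23/29)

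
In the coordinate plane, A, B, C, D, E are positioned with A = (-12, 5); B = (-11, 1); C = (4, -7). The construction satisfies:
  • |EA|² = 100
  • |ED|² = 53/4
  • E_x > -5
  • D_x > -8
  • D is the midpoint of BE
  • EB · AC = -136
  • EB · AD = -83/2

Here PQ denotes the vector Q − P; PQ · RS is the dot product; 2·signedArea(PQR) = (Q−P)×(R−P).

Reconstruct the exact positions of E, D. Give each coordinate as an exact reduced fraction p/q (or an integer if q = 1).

1. E_x = -4  [line -16·x + 12·y + -52 = 0 ∩ |EA|² = 100]
2. E_y = -1  [line -16·x + 12·y + -52 = 0 ∩ |EA|² = 100]
   → E = (-4, -1)
3. D_x = -15/2  [EB · AD = -83/2 ∩ D is the midpoint of BE]
4. D_y = 0  [EB · AD = -83/2 ∩ D is the midpoint of BE]
   → D = (-15/2, 0)

D = (-15/2, 0)
E = (-4, -1)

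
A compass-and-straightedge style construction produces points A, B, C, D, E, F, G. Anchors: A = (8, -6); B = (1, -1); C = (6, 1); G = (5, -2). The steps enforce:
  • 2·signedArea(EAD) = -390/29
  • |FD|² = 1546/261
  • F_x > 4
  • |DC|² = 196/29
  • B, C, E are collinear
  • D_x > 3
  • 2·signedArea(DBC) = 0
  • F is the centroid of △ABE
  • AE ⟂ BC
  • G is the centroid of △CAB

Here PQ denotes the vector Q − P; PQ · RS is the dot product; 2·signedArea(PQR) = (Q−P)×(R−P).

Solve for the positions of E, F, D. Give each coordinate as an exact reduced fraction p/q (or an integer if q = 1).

1. E_x = 154/29  [B, C, E are collinear ∩ AE ⟂ BC]
2. E_y = 21/29  [B, C, E are collinear ∩ AE ⟂ BC]
   → E = (154/29, 21/29)
3. F_x = 415/87  [F is the centroid of △ABE]
4. F_y = -182/87  [F is the centroid of △ABE]
   → F = (415/87, -182/87)
5. D_x = 104/29  [2·signedArea(DBC) = 0 ∩ 2·signedArea(EAD) = -390/29]
6. D_y = 1/29  [2·signedArea(DBC) = 0 ∩ 2·signedArea(EAD) = -390/29]
   → D = (104/29, 1/29)

D = (104/29, 1/29)
E = (154/29, 21/29)
F = (415/87, -182/87)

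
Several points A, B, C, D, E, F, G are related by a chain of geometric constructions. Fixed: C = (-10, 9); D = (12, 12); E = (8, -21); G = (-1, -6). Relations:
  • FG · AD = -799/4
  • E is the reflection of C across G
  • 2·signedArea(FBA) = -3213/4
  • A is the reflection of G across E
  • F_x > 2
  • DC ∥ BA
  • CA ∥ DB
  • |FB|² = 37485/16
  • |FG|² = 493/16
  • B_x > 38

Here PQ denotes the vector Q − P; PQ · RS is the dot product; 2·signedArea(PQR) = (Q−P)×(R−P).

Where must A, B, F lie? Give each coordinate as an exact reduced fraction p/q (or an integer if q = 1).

A = (17, -36)
B = (39, -33)
F = (9/4, -3/2)

1. A_x = 17  [A is the reflection of G across E]
2. A_y = -36  [A is the reflection of G across E]
   → A = (17, -36)
3. B_x = 39  [DC ∥ BA ∩ CA ∥ DB]
4. B_y = -33  [DC ∥ BA ∩ CA ∥ DB]
   → B = (39, -33)
5. F_x = 9/4  [2·signedArea(FBA) = -3213/4 ∩ FG · AD = -799/4]
6. F_y = -3/2  [2·signedArea(FBA) = -3213/4 ∩ FG · AD = -799/4]
   → F = (9/4, -3/2)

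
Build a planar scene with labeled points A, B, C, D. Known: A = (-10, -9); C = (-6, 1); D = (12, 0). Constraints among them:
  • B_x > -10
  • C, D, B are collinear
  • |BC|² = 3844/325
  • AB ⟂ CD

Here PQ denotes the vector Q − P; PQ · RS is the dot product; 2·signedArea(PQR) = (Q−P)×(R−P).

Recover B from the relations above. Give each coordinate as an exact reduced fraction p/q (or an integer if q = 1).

B = (-3066/325, 387/325)

1. B_x = -3066/325  [C, D, B are collinear ∩ AB ⟂ CD]
2. B_y = 387/325  [C, D, B are collinear ∩ AB ⟂ CD]
   → B = (-3066/325, 387/325)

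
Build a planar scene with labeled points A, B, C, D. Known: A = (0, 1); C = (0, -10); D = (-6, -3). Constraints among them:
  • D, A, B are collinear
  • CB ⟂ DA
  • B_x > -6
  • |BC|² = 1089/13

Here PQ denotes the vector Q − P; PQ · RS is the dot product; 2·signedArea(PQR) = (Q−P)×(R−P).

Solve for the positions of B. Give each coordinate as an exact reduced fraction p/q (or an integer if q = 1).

1. B_x = -66/13  [D, A, B are collinear ∩ CB ⟂ DA]
2. B_y = -31/13  [D, A, B are collinear ∩ CB ⟂ DA]
   → B = (-66/13, -31/13)

B = (-66/13, -31/13)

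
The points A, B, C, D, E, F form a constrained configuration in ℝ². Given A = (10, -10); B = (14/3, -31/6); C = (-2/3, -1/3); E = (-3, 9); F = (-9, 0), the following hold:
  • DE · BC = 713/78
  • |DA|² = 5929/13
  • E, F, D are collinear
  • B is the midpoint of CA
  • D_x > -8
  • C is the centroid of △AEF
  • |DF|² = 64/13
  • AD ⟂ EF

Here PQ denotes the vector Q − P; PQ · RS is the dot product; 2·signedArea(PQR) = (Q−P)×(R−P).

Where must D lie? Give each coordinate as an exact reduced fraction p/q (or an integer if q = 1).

1. D_x = -101/13  [E, F, D are collinear ∩ AD ⟂ EF]
2. D_y = 24/13  [E, F, D are collinear ∩ AD ⟂ EF]
   → D = (-101/13, 24/13)

D = (-101/13, 24/13)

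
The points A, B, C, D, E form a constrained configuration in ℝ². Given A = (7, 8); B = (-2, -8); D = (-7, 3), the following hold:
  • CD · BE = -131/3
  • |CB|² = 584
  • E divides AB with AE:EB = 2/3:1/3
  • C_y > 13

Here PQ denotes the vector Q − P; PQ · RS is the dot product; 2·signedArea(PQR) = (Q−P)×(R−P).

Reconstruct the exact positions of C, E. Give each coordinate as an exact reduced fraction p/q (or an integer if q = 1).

1. E_x = 1  [E divides AB with AE:EB = 2/3:1/3]
2. E_y = -8/3  [E divides AB with AE:EB = 2/3:1/3]
   → E = (1, -8/3)
3. C_x = -12  [line -3·x + -16/3·y + 116/3 = 0 ∩ |CB|² = 584]
4. C_y = 14  [line -3·x + -16/3·y + 116/3 = 0 ∩ |CB|² = 584]
   → C = (-12, 14)

C = (-12, 14)
E = (1, -8/3)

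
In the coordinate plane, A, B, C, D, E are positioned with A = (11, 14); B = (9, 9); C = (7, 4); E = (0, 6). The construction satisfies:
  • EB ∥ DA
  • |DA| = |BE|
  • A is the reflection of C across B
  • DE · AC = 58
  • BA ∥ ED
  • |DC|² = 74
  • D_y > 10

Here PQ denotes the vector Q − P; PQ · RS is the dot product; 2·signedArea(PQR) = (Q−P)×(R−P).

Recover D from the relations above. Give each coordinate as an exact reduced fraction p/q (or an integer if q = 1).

D = (2, 11)

1. D_x = 2  [EB ∥ DA ∩ BA ∥ ED]
2. D_y = 11  [EB ∥ DA ∩ BA ∥ ED]
   → D = (2, 11)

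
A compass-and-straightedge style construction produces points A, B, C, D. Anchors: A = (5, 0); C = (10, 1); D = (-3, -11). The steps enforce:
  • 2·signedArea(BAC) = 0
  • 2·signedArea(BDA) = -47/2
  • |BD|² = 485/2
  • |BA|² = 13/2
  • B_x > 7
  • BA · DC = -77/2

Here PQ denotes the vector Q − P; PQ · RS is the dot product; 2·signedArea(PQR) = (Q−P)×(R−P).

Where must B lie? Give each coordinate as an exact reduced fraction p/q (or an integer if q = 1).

B = (15/2, 1/2)

1. B_x = 15/2  [2·signedArea(BAC) = 0 ∩ 2·signedArea(BDA) = -47/2]
2. B_y = 1/2  [2·signedArea(BAC) = 0 ∩ 2·signedArea(BDA) = -47/2]
   → B = (15/2, 1/2)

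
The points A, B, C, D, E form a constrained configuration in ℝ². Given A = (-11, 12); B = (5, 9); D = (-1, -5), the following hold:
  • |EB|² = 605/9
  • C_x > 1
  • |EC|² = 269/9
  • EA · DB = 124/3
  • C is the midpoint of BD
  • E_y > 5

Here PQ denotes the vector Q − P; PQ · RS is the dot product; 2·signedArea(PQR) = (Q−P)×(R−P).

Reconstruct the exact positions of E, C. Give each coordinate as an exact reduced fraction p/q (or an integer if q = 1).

1. E_x = -7/3  [line -6·x + -14·y + 182/3 = 0 ∩ |EB|² = 605/9]
2. E_y = 16/3  [line -6·x + -14·y + 182/3 = 0 ∩ |EB|² = 605/9]
   → E = (-7/3, 16/3)
3. C_x = 2  [C is the midpoint of BD]
4. C_y = 2  [C is the midpoint of BD]
   → C = (2, 2)

C = (2, 2)
E = (-7/3, 16/3)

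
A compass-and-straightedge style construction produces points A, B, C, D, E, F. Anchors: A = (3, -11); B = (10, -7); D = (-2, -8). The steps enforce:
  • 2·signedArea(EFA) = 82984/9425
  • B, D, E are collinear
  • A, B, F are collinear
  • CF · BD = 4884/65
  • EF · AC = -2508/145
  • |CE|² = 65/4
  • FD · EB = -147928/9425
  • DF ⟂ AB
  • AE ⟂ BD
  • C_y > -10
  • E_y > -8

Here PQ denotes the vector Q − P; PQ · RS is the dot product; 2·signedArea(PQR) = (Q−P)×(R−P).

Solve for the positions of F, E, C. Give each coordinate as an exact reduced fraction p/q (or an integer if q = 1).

C = (13/2, -9)
E = (394/145, -1103/145)
F = (34/65, -807/65)

1. F_x = 34/65  [A, B, F are collinear ∩ DF ⟂ AB]
2. F_y = -807/65  [A, B, F are collinear ∩ DF ⟂ AB]
   → F = (34/65, -807/65)
3. E_x = 394/145  [B, D, E are collinear ∩ AE ⟂ BD]
4. E_y = -1103/145  [B, D, E are collinear ∩ AE ⟂ BD]
   → E = (394/145, -1103/145)
5. C_x = 13/2  [CF · BD = 4884/65 ∩ EF · AC = -2508/145]
6. C_y = -9  [CF · BD = 4884/65 ∩ EF · AC = -2508/145]
   → C = (13/2, -9)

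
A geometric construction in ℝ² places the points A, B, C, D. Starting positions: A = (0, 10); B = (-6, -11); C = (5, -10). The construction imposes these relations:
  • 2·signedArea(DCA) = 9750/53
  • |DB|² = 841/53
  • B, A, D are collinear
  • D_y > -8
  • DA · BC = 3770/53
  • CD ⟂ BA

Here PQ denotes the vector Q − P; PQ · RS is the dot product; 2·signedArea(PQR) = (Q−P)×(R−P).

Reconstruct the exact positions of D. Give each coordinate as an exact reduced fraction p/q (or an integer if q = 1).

1. D_x = -260/53  [B, A, D are collinear ∩ CD ⟂ BA]
2. D_y = -380/53  [B, A, D are collinear ∩ CD ⟂ BA]
   → D = (-260/53, -380/53)

D = (-260/53, -380/53)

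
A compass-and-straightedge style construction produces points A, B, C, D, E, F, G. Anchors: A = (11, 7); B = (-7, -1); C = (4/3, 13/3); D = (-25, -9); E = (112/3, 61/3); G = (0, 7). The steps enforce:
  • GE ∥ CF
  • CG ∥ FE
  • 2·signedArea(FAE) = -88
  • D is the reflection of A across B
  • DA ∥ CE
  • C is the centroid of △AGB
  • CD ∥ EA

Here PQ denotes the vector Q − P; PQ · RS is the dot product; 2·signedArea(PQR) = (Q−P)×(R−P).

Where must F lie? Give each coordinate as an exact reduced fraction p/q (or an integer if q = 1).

F = (116/3, 53/3)

1. F_x = 116/3  [CG ∥ FE ∩ GE ∥ CF]
2. F_y = 53/3  [CG ∥ FE ∩ GE ∥ CF]
   → F = (116/3, 53/3)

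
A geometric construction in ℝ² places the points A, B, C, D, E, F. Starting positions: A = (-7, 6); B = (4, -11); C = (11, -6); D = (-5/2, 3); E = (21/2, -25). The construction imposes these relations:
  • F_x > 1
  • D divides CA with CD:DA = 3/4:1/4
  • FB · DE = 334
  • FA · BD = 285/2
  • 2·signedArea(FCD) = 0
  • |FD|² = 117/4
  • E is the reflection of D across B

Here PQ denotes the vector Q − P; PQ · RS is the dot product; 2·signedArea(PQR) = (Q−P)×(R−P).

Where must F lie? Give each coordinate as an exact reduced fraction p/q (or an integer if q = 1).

F = (2, 0)

1. F_x = 2  [2·signedArea(FCD) = 0 ∩ FA · BD = 285/2]
2. F_y = 0  [2·signedArea(FCD) = 0 ∩ FA · BD = 285/2]
   → F = (2, 0)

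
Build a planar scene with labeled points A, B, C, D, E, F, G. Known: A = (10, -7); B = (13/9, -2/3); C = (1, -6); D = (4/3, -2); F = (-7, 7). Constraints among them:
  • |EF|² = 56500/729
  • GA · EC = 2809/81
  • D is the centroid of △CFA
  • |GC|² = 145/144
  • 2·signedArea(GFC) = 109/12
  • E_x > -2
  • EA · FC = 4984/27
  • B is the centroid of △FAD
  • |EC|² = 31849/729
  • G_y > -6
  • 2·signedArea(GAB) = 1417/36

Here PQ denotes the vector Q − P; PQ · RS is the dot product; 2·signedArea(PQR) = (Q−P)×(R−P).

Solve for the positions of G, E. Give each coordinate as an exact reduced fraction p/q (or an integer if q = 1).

E = (-41/27, 1/9)
G = (13/12, -5)

1. G_x = 13/12  [2·signedArea(GAB) = 1417/36 ∩ 2·signedArea(GFC) = 109/12]
2. G_y = -5  [2·signedArea(GAB) = 1417/36 ∩ 2·signedArea(GFC) = 109/12]
   → G = (13/12, -5)
3. E_x = -41/27  [EA · FC = 4984/27 ∩ GA · EC = 2809/81]
4. E_y = 1/9  [EA · FC = 4984/27 ∩ GA · EC = 2809/81]
   → E = (-41/27, 1/9)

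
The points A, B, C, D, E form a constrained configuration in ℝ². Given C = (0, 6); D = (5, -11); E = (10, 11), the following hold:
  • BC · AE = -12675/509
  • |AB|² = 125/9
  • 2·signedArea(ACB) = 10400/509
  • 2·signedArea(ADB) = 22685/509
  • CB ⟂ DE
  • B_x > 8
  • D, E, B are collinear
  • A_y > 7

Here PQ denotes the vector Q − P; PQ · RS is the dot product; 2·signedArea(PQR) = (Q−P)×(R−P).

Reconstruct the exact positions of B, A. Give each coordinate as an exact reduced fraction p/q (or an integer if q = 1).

1. B_x = 4290/509  [D, E, B are collinear ∩ CB ⟂ DE]
2. B_y = 2079/509  [D, E, B are collinear ∩ CB ⟂ DE]
   → B = (4290/509, 2079/509)
3. A_x = 9380/1527  [2·signedArea(ACB) = 10400/509 ∩ BC · AE = -12675/509]
4. A_y = 10732/1527  [2·signedArea(ACB) = 10400/509 ∩ BC · AE = -12675/509]
   → A = (9380/1527, 10732/1527)

A = (9380/1527, 10732/1527)
B = (4290/509, 2079/509)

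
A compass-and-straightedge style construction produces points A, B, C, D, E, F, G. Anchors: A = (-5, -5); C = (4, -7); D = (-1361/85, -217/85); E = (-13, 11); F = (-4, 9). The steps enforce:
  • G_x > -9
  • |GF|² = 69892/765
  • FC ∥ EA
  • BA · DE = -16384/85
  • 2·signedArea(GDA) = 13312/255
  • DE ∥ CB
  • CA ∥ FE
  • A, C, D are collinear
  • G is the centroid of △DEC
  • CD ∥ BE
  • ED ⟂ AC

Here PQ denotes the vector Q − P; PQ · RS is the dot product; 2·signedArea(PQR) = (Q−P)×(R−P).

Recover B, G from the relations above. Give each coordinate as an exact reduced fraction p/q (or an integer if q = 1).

B = (596/85, 557/85)
G = (-2126/255, 41/85)

1. B_x = 596/85  [CD ∥ BE ∩ DE ∥ CB]
2. B_y = 557/85  [CD ∥ BE ∩ DE ∥ CB]
   → B = (596/85, 557/85)
3. G_x = -2126/255  [G is the centroid of △DEC]
4. G_y = 41/85  [G is the centroid of △DEC]
   → G = (-2126/255, 41/85)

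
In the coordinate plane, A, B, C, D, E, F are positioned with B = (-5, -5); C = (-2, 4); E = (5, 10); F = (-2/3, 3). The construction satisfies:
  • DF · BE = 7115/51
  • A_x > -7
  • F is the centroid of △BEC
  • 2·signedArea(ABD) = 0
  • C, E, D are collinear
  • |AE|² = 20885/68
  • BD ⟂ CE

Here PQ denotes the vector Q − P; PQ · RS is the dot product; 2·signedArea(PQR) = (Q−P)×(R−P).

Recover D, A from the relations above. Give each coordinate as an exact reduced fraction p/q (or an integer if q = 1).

A = (-112/17, -107/34)
D = (-139/17, -22/17)

1. D_x = -139/17  [C, E, D are collinear ∩ BD ⟂ CE]
2. D_y = -22/17  [C, E, D are collinear ∩ BD ⟂ CE]
   → D = (-139/17, -22/17)
3. A_x = -112/17  [line -63/17·x + -54/17·y + -585/17 = 0 ∩ |AE|² = 20885/68]
4. A_y = -107/34  [line -63/17·x + -54/17·y + -585/17 = 0 ∩ |AE|² = 20885/68]
   → A = (-112/17, -107/34)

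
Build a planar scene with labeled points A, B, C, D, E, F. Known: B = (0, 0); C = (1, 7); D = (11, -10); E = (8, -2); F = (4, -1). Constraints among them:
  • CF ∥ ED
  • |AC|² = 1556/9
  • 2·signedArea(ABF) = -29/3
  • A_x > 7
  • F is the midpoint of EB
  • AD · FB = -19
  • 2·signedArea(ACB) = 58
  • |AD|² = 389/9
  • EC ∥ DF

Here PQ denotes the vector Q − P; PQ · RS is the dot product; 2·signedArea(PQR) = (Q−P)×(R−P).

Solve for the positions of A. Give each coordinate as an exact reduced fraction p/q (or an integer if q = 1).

1. A_x = 23/3  [2·signedArea(ABF) = -29/3 ∩ AD · FB = -19]
2. A_y = -13/3  [2·signedArea(ABF) = -29/3 ∩ AD · FB = -19]
   → A = (23/3, -13/3)

A = (23/3, -13/3)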